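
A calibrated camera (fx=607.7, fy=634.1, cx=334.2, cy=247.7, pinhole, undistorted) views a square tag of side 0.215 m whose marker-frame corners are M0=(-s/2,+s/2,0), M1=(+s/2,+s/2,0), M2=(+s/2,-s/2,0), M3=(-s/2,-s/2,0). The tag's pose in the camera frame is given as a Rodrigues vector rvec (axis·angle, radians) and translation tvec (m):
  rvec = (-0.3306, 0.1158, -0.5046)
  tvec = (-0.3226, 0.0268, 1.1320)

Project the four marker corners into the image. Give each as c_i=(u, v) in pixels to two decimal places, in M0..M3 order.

c0=(131.06, 344.80) c1=(234.00, 283.95) c2=(189.26, 185.32) c3=(92.94, 242.91)

Intrinsics K: fx=607.7, fy=634.1, cx=334.2, cy=247.7
Marker side s = 0.215 m; corners in marker frame (Z=0):
  M0 = (-0.1075, +0.1075, 0)
  M1 = (+0.1075, +0.1075, 0)
  M2 = (+0.1075, -0.1075, 0)
  M3 = (-0.1075, -0.1075, 0)
rvec = (-0.3306, 0.1158, -0.5046), |rvec| = θ = 0.61427 rad = 35.195°
Rodrigues: sinθ=0.57636, 1−cosθ=0.18281; R = I + sinθ·[k]× + (1−cosθ)·[k]×²:
    [+0.87015 +0.45491 +0.18947]
    [-0.49201 +0.82369 +0.28189]
    [-0.02783 -0.33851 +0.94055]
t = (-0.3226, 0.0268, 1.1320) m
M0: Pc = R·M0+t = (-0.36724, +0.16824, +1.09860); u = 607.7·(-0.36724)/1.09860 + 334.2 = 131.0599, v = 634.1·(+0.16824)/1.09860 + 247.7 = 344.8047
M1: Pc = R·M1+t = (-0.18016, +0.06246, +1.09262); u = 607.7·(-0.18016)/1.09262 + 334.2 = 233.9995, v = 634.1·(+0.06246)/1.09262 + 247.7 = 283.9463
M2: Pc = R·M2+t = (-0.27796, -0.11464, +1.16540); u = 607.7·(-0.27796)/1.16540 + 334.2 = 189.2557, v = 634.1·(-0.11464)/1.16540 + 247.7 = 185.3250
M3: Pc = R·M3+t = (-0.46504, -0.00886, +1.17138); u = 607.7·(-0.46504)/1.17138 + 334.2 = 92.9403, v = 634.1·(-0.00886)/1.17138 + 247.7 = 242.9060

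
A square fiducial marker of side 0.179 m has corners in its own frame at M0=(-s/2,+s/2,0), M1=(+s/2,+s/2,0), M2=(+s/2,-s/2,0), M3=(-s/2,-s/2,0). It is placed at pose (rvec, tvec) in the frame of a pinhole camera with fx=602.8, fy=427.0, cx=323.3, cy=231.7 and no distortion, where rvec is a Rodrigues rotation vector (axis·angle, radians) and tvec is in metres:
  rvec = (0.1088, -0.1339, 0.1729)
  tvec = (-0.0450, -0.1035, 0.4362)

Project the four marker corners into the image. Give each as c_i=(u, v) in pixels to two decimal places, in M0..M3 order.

Intrinsics K: fx=602.8, fy=427.0, cx=323.3, cy=231.7
Marker side s = 0.179 m; corners in marker frame (Z=0):
  M0 = (-0.0895, +0.0895, 0)
  M1 = (+0.0895, +0.0895, 0)
  M2 = (+0.0895, -0.0895, 0)
  M3 = (-0.0895, -0.0895, 0)
rvec = (0.1088, -0.1339, 0.1729), |rvec| = θ = 0.24426 rad = 13.995°
Rodrigues: sinθ=0.24183, 1−cosθ=0.02968; R = I + sinθ·[k]× + (1−cosθ)·[k]×²:
    [+0.97621 -0.17843 -0.12321]
    [+0.16394 +0.97924 -0.11924]
    [+0.14193 +0.09620 +0.98519]
t = (-0.0450, -0.1035, 0.4362) m
M0: Pc = R·M0+t = (-0.14834, -0.03053, +0.43211); u = 602.8·(-0.14834)/0.43211 + 323.3 = 116.3617, v = 427.0·(-0.03053)/0.43211 + 231.7 = 201.5302
M1: Pc = R·M1+t = (+0.02640, -0.00119, +0.45751); u = 602.8·(+0.02640)/0.45751 + 323.3 = 358.0844, v = 427.0·(-0.00119)/0.45751 + 231.7 = 230.5933
M2: Pc = R·M2+t = (+0.05834, -0.17647, +0.44029); u = 602.8·(+0.05834)/0.44029 + 323.3 = 403.1731, v = 427.0·(-0.17647)/0.44029 + 231.7 = 60.5584
M3: Pc = R·M3+t = (-0.11640, -0.20581, +0.41489); u = 602.8·(-0.11640)/0.41489 + 323.3 = 154.1784, v = 427.0·(-0.20581)/0.41489 + 231.7 = 19.8768

c0=(116.36, 201.53) c1=(358.08, 230.59) c2=(403.17, 60.56) c3=(154.18, 19.88)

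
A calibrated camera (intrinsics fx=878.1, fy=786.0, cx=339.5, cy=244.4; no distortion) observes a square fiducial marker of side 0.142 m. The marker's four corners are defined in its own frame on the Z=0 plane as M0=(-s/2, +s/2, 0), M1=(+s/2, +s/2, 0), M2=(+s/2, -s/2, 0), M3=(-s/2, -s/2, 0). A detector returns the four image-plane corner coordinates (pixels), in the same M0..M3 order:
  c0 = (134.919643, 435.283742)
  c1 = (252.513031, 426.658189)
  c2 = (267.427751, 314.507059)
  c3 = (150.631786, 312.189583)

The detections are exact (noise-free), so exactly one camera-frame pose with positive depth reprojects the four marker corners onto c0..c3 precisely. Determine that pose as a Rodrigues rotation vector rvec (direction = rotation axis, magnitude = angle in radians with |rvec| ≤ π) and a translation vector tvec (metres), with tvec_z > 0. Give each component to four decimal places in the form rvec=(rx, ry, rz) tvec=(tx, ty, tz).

rvec=(0.0743, -0.6604, 0.1047) tvec=(-0.1446, 0.1526, 0.9379)

Intrinsics K: fx=878.1, fy=786.0, cx=339.5, cy=244.4
Marker side s = 0.142 m; corners in marker frame (Z=0):
  M0 = (-0.0710, +0.0710, 0)
  M1 = (+0.0710, +0.0710, 0)
  M2 = (+0.0710, -0.0710, 0)
  M3 = (-0.0710, -0.0710, 0)
Detected image corners:
  c0 = (134.919643, 435.283742) px
  c1 = (252.513031, 426.658189) px
  c2 = (267.427751, 314.507059) px
  c3 = (150.631786, 312.189583) px
Planar DLT: solve 8×8 A·h = b for H (H[2,2]=1):
  H  [+957.46129 -100.09334 +204.08251]
  H  [+221.89268 +840.61020 +372.24411]
  H  [+0.65619 +0.03782 +1.00000]
B = K⁻¹H; ‖b₁‖=1.066179, ‖b₂‖=1.066179; λ = 2/(‖b₁‖+‖b₂‖) = 0.937929, sign → tz>0 ⇒ λ=+0.937929
r₁ = λ·B[:,0] = (+0.78474,+0.07341,+0.61546); r₂ = λ·B[:,1] = (-0.12063,+0.99206,+0.03548)
r₃ = r₁×r₂ = (-0.60797,-0.10208,+0.78737); SVD([r₁ r₂ r₃]) → R = UVᵀ:
  R  [+0.78474 -0.12063 -0.60797]
  R  [+0.07341 +0.99206 -0.10208]
  R  [+0.61546 +0.03548 +0.78737]
t = (-0.14464, +0.15256, +0.93793) m
tr R = 2.564174; θ = arccos((tr R − 1)/2) = 0.672788 rad = 38.548°
axis k = ((R−Rᵀ)₃₂, (R−Rᵀ)₁₃, (R−Rᵀ)₂₁) / (2 sinθ) = (+0.110371, -0.981621, +0.155689)
rvec = θ·k = (+0.074257, -0.660423, +0.104745)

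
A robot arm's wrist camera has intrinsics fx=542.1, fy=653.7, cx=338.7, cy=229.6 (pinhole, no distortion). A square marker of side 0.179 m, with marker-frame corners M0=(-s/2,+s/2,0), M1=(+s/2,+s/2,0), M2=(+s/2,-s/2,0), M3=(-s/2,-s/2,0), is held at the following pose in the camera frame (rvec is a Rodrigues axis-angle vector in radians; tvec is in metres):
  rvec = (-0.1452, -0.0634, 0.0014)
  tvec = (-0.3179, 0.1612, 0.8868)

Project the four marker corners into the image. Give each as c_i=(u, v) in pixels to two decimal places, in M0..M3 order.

c0=(84.62, 417.25) c1=(197.99, 415.64) c2=(201.67, 282.44) c3=(91.63, 282.32)

Intrinsics K: fx=542.1, fy=653.7, cx=338.7, cy=229.6
Marker side s = 0.179 m; corners in marker frame (Z=0):
  M0 = (-0.0895, +0.0895, 0)
  M1 = (+0.0895, +0.0895, 0)
  M2 = (+0.0895, -0.0895, 0)
  M3 = (-0.0895, -0.0895, 0)
rvec = (-0.1452, -0.0634, 0.0014), |rvec| = θ = 0.15844 rad = 9.078°
Rodrigues: sinθ=0.15778, 1−cosθ=0.01253; R = I + sinθ·[k]× + (1−cosθ)·[k]×²:
    [+0.99799 +0.00320 -0.06324]
    [+0.00599 +0.98948 +0.14455]
    [+0.06303 -0.14464 +0.98747]
t = (-0.3179, 0.1612, 0.8868) m
M0: Pc = R·M0+t = (-0.40693, +0.24922, +0.86821); u = 542.1·(-0.40693)/0.86821 + 338.7 = 84.6162, v = 653.7·(+0.24922)/0.86821 + 229.6 = 417.2460
M1: Pc = R·M1+t = (-0.22829, +0.25029, +0.87950); u = 542.1·(-0.22829)/0.87950 + 338.7 = 197.9856, v = 653.7·(+0.25029)/0.87950 + 229.6 = 415.6353
M2: Pc = R·M2+t = (-0.22887, +0.07318, +0.90539); u = 542.1·(-0.22887)/0.90539 + 338.7 = 201.6666, v = 653.7·(+0.07318)/0.90539 + 229.6 = 282.4350
M3: Pc = R·M3+t = (-0.40751, +0.07211, +0.89410); u = 542.1·(-0.40751)/0.89410 + 338.7 = 91.6264, v = 653.7·(+0.07211)/0.89410 + 229.6 = 282.3182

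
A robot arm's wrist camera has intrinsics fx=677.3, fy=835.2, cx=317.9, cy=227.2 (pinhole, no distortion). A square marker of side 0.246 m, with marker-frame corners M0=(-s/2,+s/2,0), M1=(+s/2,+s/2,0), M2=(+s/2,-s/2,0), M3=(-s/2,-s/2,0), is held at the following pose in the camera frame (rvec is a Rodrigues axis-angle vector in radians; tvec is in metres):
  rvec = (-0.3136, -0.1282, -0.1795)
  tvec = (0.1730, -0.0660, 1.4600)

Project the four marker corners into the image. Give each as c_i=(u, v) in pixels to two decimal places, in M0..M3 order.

c0=(354.99, 267.72) c1=(466.75, 244.55) c2=(438.18, 116.85) c3=(331.18, 135.64)

Intrinsics K: fx=677.3, fy=835.2, cx=317.9, cy=227.2
Marker side s = 0.246 m; corners in marker frame (Z=0):
  M0 = (-0.1230, +0.1230, 0)
  M1 = (+0.1230, +0.1230, 0)
  M2 = (+0.1230, -0.1230, 0)
  M3 = (-0.1230, -0.1230, 0)
rvec = (-0.3136, -0.1282, -0.1795), |rvec| = θ = 0.38341 rad = 21.968°
Rodrigues: sinθ=0.37408, 1−cosθ=0.07260; R = I + sinθ·[k]× + (1−cosθ)·[k]×²:
    [+0.97597 +0.19499 -0.09728]
    [-0.15528 +0.93551 +0.31734]
    [+0.15288 -0.29461 +0.94331]
t = (0.1730, -0.0660, 1.4600) m
M0: Pc = R·M0+t = (+0.07694, +0.06817, +1.40496); u = 677.3·(+0.07694)/1.40496 + 317.9 = 354.9910, v = 835.2·(+0.06817)/1.40496 + 227.2 = 267.7231
M1: Pc = R·M1+t = (+0.31703, +0.02997, +1.44257); u = 677.3·(+0.31703)/1.44257 + 317.9 = 466.7478, v = 835.2·(+0.02997)/1.44257 + 227.2 = 244.5511
M2: Pc = R·M2+t = (+0.26906, -0.20017, +1.51504); u = 677.3·(+0.26906)/1.51504 + 317.9 = 438.1835, v = 835.2·(-0.20017)/1.51504 + 227.2 = 116.8534
M3: Pc = R·M3+t = (+0.02897, -0.16197, +1.47743); u = 677.3·(+0.02897)/1.47743 + 317.9 = 331.1816, v = 835.2·(-0.16197)/1.47743 + 227.2 = 135.6381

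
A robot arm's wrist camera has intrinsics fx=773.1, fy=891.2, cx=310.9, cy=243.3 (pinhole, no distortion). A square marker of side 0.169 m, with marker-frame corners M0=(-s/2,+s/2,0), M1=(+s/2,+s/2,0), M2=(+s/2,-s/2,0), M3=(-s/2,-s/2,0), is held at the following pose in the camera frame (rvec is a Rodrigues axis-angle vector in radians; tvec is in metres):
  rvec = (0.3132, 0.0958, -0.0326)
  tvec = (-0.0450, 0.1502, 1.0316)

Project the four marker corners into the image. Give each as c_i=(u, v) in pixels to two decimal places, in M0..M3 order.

c0=(220.15, 437.28) c1=(342.61, 437.92) c2=(338.12, 304.42) c3=(209.48, 305.96)

Intrinsics K: fx=773.1, fy=891.2, cx=310.9, cy=243.3
Marker side s = 0.169 m; corners in marker frame (Z=0):
  M0 = (-0.0845, +0.0845, 0)
  M1 = (+0.0845, +0.0845, 0)
  M2 = (+0.0845, -0.0845, 0)
  M3 = (-0.0845, -0.0845, 0)
rvec = (0.3132, 0.0958, -0.0326), |rvec| = θ = 0.32914 rad = 18.858°
Rodrigues: sinθ=0.32323, 1−cosθ=0.05368; R = I + sinθ·[k]× + (1−cosθ)·[k]×²:
    [+0.99493 +0.04688 +0.08902]
    [-0.01715 +0.95087 -0.30912]
    [-0.09914 +0.30603 +0.94685]
t = (-0.0450, 0.1502, 1.0316) m
M0: Pc = R·M0+t = (-0.12511, +0.23200, +1.06584); u = 773.1·(-0.12511)/1.06584 + 310.9 = 220.1522, v = 891.2·(+0.23200)/1.06584 + 243.3 = 437.2847
M1: Pc = R·M1+t = (+0.04303, +0.22910, +1.04908); u = 773.1·(+0.04303)/1.04908 + 310.9 = 342.6121, v = 891.2·(+0.22910)/1.04908 + 243.3 = 437.9209
M2: Pc = R·M2+t = (+0.03511, +0.06840, +0.99736); u = 773.1·(+0.03511)/0.99736 + 310.9 = 338.1151, v = 891.2·(+0.06840)/0.99736 + 243.3 = 304.4217
M3: Pc = R·M3+t = (-0.13303, +0.07130, +1.01412); u = 773.1·(-0.13303)/1.01412 + 310.9 = 209.4842, v = 891.2·(+0.07130)/1.01412 + 243.3 = 305.9585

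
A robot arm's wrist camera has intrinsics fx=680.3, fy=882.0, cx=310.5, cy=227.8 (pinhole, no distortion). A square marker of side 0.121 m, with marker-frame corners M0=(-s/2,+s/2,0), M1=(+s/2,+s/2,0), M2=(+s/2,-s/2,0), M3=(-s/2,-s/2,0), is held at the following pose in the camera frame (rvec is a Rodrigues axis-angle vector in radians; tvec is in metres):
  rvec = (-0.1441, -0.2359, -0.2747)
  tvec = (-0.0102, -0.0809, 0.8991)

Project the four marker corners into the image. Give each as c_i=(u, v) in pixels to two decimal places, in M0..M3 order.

c0=(272.07, 219.67) c1=(358.17, 190.43) c2=(332.05, 80.56) c3=(246.33, 105.65)

Intrinsics K: fx=680.3, fy=882.0, cx=310.5, cy=227.8
Marker side s = 0.121 m; corners in marker frame (Z=0):
  M0 = (-0.0605, +0.0605, 0)
  M1 = (+0.0605, +0.0605, 0)
  M2 = (+0.0605, -0.0605, 0)
  M3 = (-0.0605, -0.0605, 0)
rvec = (-0.1441, -0.2359, -0.2747), |rvec| = θ = 0.38971 rad = 22.329°
Rodrigues: sinθ=0.37992, 1−cosθ=0.07498; R = I + sinθ·[k]× + (1−cosθ)·[k]×²:
    [+0.93527 +0.28458 -0.21043]
    [-0.25102 +0.95249 +0.17247]
    [+0.24952 -0.10849 +0.96227]
t = (-0.0102, -0.0809, 0.8991) m
M0: Pc = R·M0+t = (-0.04957, -0.00809, +0.87744); u = 680.3·(-0.04957)/0.87744 + 310.5 = 272.0698, v = 882.0·(-0.00809)/0.87744 + 227.8 = 219.6703
M1: Pc = R·M1+t = (+0.06360, -0.03846, +0.90763); u = 680.3·(+0.06360)/0.90763 + 310.5 = 358.1711, v = 882.0·(-0.03846)/0.90763 + 227.8 = 190.4255
M2: Pc = R·M2+t = (+0.02917, -0.15371, +0.92076); u = 680.3·(+0.02917)/0.92076 + 310.5 = 332.0497, v = 882.0·(-0.15371)/0.92076 + 227.8 = 80.5581
M3: Pc = R·M3+t = (-0.08400, -0.12334, +0.89057); u = 680.3·(-0.08400)/0.89057 + 310.5 = 246.3320, v = 882.0·(-0.12334)/0.89057 + 227.8 = 105.6472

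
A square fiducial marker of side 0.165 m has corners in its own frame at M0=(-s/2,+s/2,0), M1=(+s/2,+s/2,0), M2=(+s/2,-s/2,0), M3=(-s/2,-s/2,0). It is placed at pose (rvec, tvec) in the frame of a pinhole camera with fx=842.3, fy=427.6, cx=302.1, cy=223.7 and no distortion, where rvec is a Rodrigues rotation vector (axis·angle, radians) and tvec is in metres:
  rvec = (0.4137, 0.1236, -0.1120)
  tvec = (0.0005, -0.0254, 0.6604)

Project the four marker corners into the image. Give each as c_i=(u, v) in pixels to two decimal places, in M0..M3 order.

Intrinsics K: fx=842.3, fy=427.6, cx=302.1, cy=223.7
Marker side s = 0.165 m; corners in marker frame (Z=0):
  M0 = (-0.0825, +0.0825, 0)
  M1 = (+0.0825, +0.0825, 0)
  M2 = (+0.0825, -0.0825, 0)
  M3 = (-0.0825, -0.0825, 0)
rvec = (0.4137, 0.1236, -0.1120), |rvec| = θ = 0.44606 rad = 25.557°
Rodrigues: sinθ=0.43141, 1−cosθ=0.09785; R = I + sinθ·[k]× + (1−cosθ)·[k]×²:
    [+0.98632 +0.13347 +0.09676]
    [-0.08318 +0.90967 -0.40692]
    [-0.14233 +0.39331 +0.90832]
t = (0.0005, -0.0254, 0.6604) m
M0: Pc = R·M0+t = (-0.06986, +0.05651, +0.70459); u = 842.3·(-0.06986)/0.70459 + 302.1 = 218.5859, v = 427.6·(+0.05651)/0.70459 + 223.7 = 257.9944
M1: Pc = R·M1+t = (+0.09288, +0.04279, +0.68111); u = 842.3·(+0.09288)/0.68111 + 302.1 = 416.9644, v = 427.6·(+0.04279)/0.68111 + 223.7 = 250.5608
M2: Pc = R·M2+t = (+0.07086, -0.10731, +0.61621); u = 842.3·(+0.07086)/0.61621 + 302.1 = 398.9590, v = 427.6·(-0.10731)/0.61621 + 223.7 = 149.2358
M3: Pc = R·M3+t = (-0.09188, -0.09359, +0.63969); u = 842.3·(-0.09188)/0.63969 + 302.1 = 181.1163, v = 427.6·(-0.09359)/0.63969 + 223.7 = 161.1433

c0=(218.59, 257.99) c1=(416.96, 250.56) c2=(398.96, 149.24) c3=(181.12, 161.14)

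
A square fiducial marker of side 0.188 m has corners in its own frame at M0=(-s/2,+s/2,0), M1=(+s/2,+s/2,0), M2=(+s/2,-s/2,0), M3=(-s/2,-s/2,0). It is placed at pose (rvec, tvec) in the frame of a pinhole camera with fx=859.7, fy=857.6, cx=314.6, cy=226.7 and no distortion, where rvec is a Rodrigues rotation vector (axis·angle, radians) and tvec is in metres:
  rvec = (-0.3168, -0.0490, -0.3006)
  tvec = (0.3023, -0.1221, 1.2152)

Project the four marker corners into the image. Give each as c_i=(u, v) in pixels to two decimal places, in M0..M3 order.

Intrinsics K: fx=859.7, fy=857.6, cx=314.6, cy=226.7
Marker side s = 0.188 m; corners in marker frame (Z=0):
  M0 = (-0.0940, +0.0940, 0)
  M1 = (+0.0940, +0.0940, 0)
  M2 = (+0.0940, -0.0940, 0)
  M3 = (-0.0940, -0.0940, 0)
rvec = (-0.3168, -0.0490, -0.3006), |rvec| = θ = 0.43946 rad = 25.179°
Rodrigues: sinθ=0.42545, 1−cosθ=0.09502; R = I + sinθ·[k]× + (1−cosθ)·[k]×²:
    [+0.95436 +0.29865 -0.00058]
    [-0.28338 +0.90616 +0.31395]
    [+0.09429 -0.29945 +0.94944]
t = (0.3023, -0.1221, 1.2152) m
M0: Pc = R·M0+t = (+0.24066, -0.01028, +1.17819); u = 859.7·(+0.24066)/1.17819 + 314.6 = 490.2074, v = 857.6·(-0.01028)/1.17819 + 226.7 = 219.2151
M1: Pc = R·M1+t = (+0.42008, -0.06356, +1.19591); u = 859.7·(+0.42008)/1.19591 + 314.6 = 616.5829, v = 857.6·(-0.06356)/1.19591 + 226.7 = 181.1218
M2: Pc = R·M2+t = (+0.36394, -0.23392, +1.25221); u = 859.7·(+0.36394)/1.25221 + 314.6 = 564.4587, v = 857.6·(-0.23392)/1.25221 + 226.7 = 66.4977
M3: Pc = R·M3+t = (+0.18452, -0.18064, +1.23449); u = 859.7·(+0.18452)/1.23449 + 314.6 = 443.0980, v = 857.6·(-0.18064)/1.23449 + 226.7 = 101.2078

c0=(490.21, 219.22) c1=(616.58, 181.12) c2=(564.46, 66.50) c3=(443.10, 101.21)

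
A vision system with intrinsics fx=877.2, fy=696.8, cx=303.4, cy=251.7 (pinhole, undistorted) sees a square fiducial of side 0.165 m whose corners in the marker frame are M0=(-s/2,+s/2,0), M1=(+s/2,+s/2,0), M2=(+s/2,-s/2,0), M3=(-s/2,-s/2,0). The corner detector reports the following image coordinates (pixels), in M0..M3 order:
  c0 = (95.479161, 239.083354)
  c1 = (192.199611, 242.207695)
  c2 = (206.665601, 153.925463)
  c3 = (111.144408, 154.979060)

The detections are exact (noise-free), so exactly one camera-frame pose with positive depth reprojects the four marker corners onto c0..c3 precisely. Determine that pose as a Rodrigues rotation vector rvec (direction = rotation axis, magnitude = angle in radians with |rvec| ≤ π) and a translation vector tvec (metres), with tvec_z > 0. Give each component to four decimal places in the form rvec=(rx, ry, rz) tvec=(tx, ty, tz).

rvec=(-0.1769, 0.3832, 0.0765) tvec=(-0.2259, -0.1014, 1.2939)

Intrinsics K: fx=877.2, fy=696.8, cx=303.4, cy=251.7
Marker side s = 0.165 m; corners in marker frame (Z=0):
  M0 = (-0.0825, +0.0825, 0)
  M1 = (+0.0825, +0.0825, 0)
  M2 = (+0.0825, -0.0825, 0)
  M3 = (-0.0825, -0.0825, 0)
Detected image corners:
  c0 = (95.479161, 239.083354) px
  c1 = (192.199611, 242.207695) px
  c2 = (206.665601, 153.925463) px
  c3 = (111.144408, 154.979060) px
Planar DLT: solve 8×8 A·h = b for H (H[2,2]=1):
  H  [+538.26650 -109.77569 +150.28866]
  H  [-51.59727 +498.08954 +197.10466]
  H  [-0.29231 -0.12143 +1.00000]
B = K⁻¹H; ‖b₁‖=0.772830, ‖b₂‖=0.772830; λ = 2/(‖b₁‖+‖b₂‖) = 1.293946, sign → tz>0 ⇒ λ=+1.293946
r₁ = λ·B[:,0] = (+0.92481,+0.04081,-0.37823); r₂ = λ·B[:,1] = (-0.10758,+0.98170,-0.15713)
r₃ = r₁×r₂ = (+0.36490,+0.18600,+0.91228); SVD([r₁ r₂ r₃]) → R = UVᵀ:
  R  [+0.92481 -0.10758 +0.36490]
  R  [+0.04081 +0.98170 +0.18600]
  R  [-0.37823 -0.15713 +0.91228]
t = (-0.22585, -0.10138, +1.29395) m
tr R = 2.818790; θ = arccos((tr R − 1)/2) = 0.428969 rad = 24.578°
axis k = ((R−Rᵀ)₃₂, (R−Rᵀ)₁₃, (R−Rᵀ)₂₁) / (2 sinθ) = (-0.412479, +0.893330, +0.178387)
rvec = θ·k = (-0.176941, +0.383211, +0.076523)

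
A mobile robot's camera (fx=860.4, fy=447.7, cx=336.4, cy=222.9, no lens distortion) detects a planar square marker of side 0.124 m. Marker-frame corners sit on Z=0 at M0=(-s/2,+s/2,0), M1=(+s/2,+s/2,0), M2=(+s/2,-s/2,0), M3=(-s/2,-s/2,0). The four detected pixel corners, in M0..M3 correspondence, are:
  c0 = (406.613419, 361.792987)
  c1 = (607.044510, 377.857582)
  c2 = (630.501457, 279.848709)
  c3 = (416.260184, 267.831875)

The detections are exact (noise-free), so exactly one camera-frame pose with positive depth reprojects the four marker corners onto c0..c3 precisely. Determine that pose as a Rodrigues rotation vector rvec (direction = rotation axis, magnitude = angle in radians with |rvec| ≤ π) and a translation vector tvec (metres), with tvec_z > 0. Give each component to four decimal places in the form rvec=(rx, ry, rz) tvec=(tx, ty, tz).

rvec=(0.2633, 0.2290, 0.0566) tvec=(0.1071, 0.1174, 0.5241)

Intrinsics K: fx=860.4, fy=447.7, cx=336.4, cy=222.9
Marker side s = 0.124 m; corners in marker frame (Z=0):
  M0 = (-0.0620, +0.0620, 0)
  M1 = (+0.0620, +0.0620, 0)
  M2 = (+0.0620, -0.0620, 0)
  M3 = (-0.0620, -0.0620, 0)
Detected image corners:
  c0 = (406.613419, 361.792987) px
  c1 = (607.044510, 377.857582) px
  c2 = (630.501457, 279.848709) px
  c3 = (416.260184, 267.831875) px
Planar DLT: solve 8×8 A·h = b for H (H[2,2]=1):
  H  [+1457.15962 +127.62189 +512.18636]
  H  [-19.44236 +935.89682 +323.15270]
  H  [-0.41383 +0.50412 +1.00000]
B = K⁻¹H; ‖b₁‖=1.907917, ‖b₂‖=1.907917; λ = 2/(‖b₁‖+‖b₂‖) = 0.524132, sign → tz>0 ⇒ λ=+0.524132
r₁ = λ·B[:,0] = (+0.97247,+0.08523,-0.21690); r₂ = λ·B[:,1] = (-0.02556,+0.96412,+0.26423)
r₃ = r₁×r₂ = (+0.23164,-0.25141,+0.93975); SVD([r₁ r₂ r₃]) → R = UVᵀ:
  R  [+0.97247 -0.02556 +0.23164]
  R  [+0.08523 +0.96412 -0.25141]
  R  [-0.21690 +0.26423 +0.93975]
t = (+0.10708, +0.11737, +0.52413) m
tr R = 2.876342; θ = arccos((tr R − 1)/2) = 0.353488 rad = 20.253°
axis k = ((R−Rᵀ)₃₂, (R−Rᵀ)₁₃, (R−Rᵀ)₂₁) / (2 sinθ) = (+0.744763, +0.647858, +0.160025)
rvec = θ·k = (+0.263265, +0.229010, +0.056567)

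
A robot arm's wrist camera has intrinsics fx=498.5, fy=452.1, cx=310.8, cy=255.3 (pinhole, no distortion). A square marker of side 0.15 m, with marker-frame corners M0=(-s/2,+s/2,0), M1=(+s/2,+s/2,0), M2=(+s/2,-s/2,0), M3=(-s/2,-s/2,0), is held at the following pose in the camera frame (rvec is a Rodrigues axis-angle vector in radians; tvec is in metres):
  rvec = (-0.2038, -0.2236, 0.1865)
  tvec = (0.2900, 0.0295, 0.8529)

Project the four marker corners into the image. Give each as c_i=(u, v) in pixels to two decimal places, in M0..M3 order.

c0=(435.91, 302.79) c1=(515.64, 317.46) c2=(521.52, 241.35) c3=(445.08, 224.58)

Intrinsics K: fx=498.5, fy=452.1, cx=310.8, cy=255.3
Marker side s = 0.15 m; corners in marker frame (Z=0):
  M0 = (-0.0750, +0.0750, 0)
  M1 = (+0.0750, +0.0750, 0)
  M2 = (+0.0750, -0.0750, 0)
  M3 = (-0.0750, -0.0750, 0)
rvec = (-0.2038, -0.2236, 0.1865), |rvec| = θ = 0.35541 rad = 20.363°
Rodrigues: sinθ=0.34797, 1−cosθ=0.06249; R = I + sinθ·[k]× + (1−cosθ)·[k]×²:
    [+0.95805 -0.16005 -0.23773]
    [+0.20514 +0.96224 +0.17890]
    [+0.20012 -0.22017 +0.95471]
t = (0.2900, 0.0295, 0.8529) m
M0: Pc = R·M0+t = (+0.20614, +0.08628, +0.82138); u = 498.5·(+0.20614)/0.82138 + 310.8 = 435.9089, v = 452.1·(+0.08628)/0.82138 + 255.3 = 302.7912
M1: Pc = R·M1+t = (+0.34985, +0.11705, +0.85140); u = 498.5·(+0.34985)/0.85140 + 310.8 = 515.6404, v = 452.1·(+0.11705)/0.85140 + 255.3 = 317.4568
M2: Pc = R·M2+t = (+0.37386, -0.02728, +0.88442); u = 498.5·(+0.37386)/0.88442 + 310.8 = 521.5233, v = 452.1·(-0.02728)/0.88442 + 255.3 = 241.3538
M3: Pc = R·M3+t = (+0.23015, -0.05805, +0.85440); u = 498.5·(+0.23015)/0.85440 + 310.8 = 445.0804, v = 452.1·(-0.05805)/0.85440 + 255.3 = 224.5813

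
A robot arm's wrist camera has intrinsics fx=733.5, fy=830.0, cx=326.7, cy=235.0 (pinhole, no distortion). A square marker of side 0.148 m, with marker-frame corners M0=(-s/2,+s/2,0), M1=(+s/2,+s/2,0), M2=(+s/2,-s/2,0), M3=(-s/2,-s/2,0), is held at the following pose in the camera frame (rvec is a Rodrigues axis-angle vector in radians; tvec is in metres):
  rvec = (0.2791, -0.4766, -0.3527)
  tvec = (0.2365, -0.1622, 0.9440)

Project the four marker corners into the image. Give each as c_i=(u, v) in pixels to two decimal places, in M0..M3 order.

c0=(478.54, 176.36) c1=(559.92, 131.56) c2=(542.11, 9.13) c3=(454.95, 48.42)

Intrinsics K: fx=733.5, fy=830.0, cx=326.7, cy=235.0
Marker side s = 0.148 m; corners in marker frame (Z=0):
  M0 = (-0.0740, +0.0740, 0)
  M1 = (+0.0740, +0.0740, 0)
  M2 = (+0.0740, -0.0740, 0)
  M3 = (-0.0740, -0.0740, 0)
rvec = (0.2791, -0.4766, -0.3527), |rvec| = θ = 0.65532 rad = 37.547°
Rodrigues: sinθ=0.60941, 1−cosθ=0.20715; R = I + sinθ·[k]× + (1−cosθ)·[k]×²:
    [+0.83043 +0.26383 -0.49070]
    [-0.39216 +0.90242 -0.17847]
    [+0.39573 +0.34063 +0.85286]
t = (0.2365, -0.1622, 0.9440) m
M0: Pc = R·M0+t = (+0.19457, -0.06640, +0.93992); u = 733.5·(+0.19457)/0.93992 + 326.7 = 478.5405, v = 830.0·(-0.06640)/0.93992 + 235.0 = 176.3642
M1: Pc = R·M1+t = (+0.31748, -0.12444, +0.99849); u = 733.5·(+0.31748)/0.99849 + 326.7 = 559.9200, v = 830.0·(-0.12444)/0.99849 + 235.0 = 131.5584
M2: Pc = R·M2+t = (+0.27843, -0.25800, +0.94808); u = 733.5·(+0.27843)/0.94808 + 326.7 = 542.1120, v = 830.0·(-0.25800)/0.94808 + 235.0 = 9.1335
M3: Pc = R·M3+t = (+0.15552, -0.19996, +0.88951); u = 733.5·(+0.15552)/0.88951 + 326.7 = 454.9477, v = 830.0·(-0.19996)/0.88951 + 235.0 = 48.4179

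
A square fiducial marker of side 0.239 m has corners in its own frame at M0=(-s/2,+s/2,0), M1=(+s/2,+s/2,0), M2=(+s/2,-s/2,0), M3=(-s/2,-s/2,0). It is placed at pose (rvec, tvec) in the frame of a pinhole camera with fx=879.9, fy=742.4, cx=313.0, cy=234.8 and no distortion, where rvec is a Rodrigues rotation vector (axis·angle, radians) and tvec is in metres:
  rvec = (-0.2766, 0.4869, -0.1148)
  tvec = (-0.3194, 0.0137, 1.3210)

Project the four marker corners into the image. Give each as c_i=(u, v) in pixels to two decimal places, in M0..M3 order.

Intrinsics K: fx=879.9, fy=742.4, cx=313.0, cy=234.8
Marker side s = 0.239 m; corners in marker frame (Z=0):
  M0 = (-0.1195, +0.1195, 0)
  M1 = (+0.1195, +0.1195, 0)
  M2 = (+0.1195, -0.1195, 0)
  M3 = (-0.1195, -0.1195, 0)
rvec = (-0.2766, 0.4869, -0.1148), |rvec| = θ = 0.57163 rad = 32.752°
Rodrigues: sinθ=0.54100, 1−cosθ=0.15898; R = I + sinθ·[k]× + (1−cosθ)·[k]×²:
    [+0.87824 +0.04312 +0.47626]
    [-0.17417 +0.95636 +0.23459]
    [-0.44536 -0.28898 +0.84743]
t = (-0.3194, 0.0137, 1.3210) m
M0: Pc = R·M0+t = (-0.41920, +0.14880, +1.33969); u = 879.9·(-0.41920)/1.33969 + 313.0 = 37.6738, v = 742.4·(+0.14880)/1.33969 + 234.8 = 317.2585
M1: Pc = R·M1+t = (-0.20930, +0.10717, +1.23325); u = 879.9·(-0.20930)/1.23325 + 313.0 = 163.6707, v = 742.4·(+0.10717)/1.23325 + 234.8 = 299.3162
M2: Pc = R·M2+t = (-0.21960, -0.12140, +1.30231); u = 879.9·(-0.21960)/1.30231 + 313.0 = 164.6263, v = 742.4·(-0.12140)/1.30231 + 234.8 = 165.5947
M3: Pc = R·M3+t = (-0.42950, -0.07977, +1.40875); u = 879.9·(-0.42950)/1.40875 + 313.0 = 44.7343, v = 742.4·(-0.07977)/1.40875 + 234.8 = 192.7610

c0=(37.67, 317.26) c1=(163.67, 299.32) c2=(164.63, 165.59) c3=(44.73, 192.76)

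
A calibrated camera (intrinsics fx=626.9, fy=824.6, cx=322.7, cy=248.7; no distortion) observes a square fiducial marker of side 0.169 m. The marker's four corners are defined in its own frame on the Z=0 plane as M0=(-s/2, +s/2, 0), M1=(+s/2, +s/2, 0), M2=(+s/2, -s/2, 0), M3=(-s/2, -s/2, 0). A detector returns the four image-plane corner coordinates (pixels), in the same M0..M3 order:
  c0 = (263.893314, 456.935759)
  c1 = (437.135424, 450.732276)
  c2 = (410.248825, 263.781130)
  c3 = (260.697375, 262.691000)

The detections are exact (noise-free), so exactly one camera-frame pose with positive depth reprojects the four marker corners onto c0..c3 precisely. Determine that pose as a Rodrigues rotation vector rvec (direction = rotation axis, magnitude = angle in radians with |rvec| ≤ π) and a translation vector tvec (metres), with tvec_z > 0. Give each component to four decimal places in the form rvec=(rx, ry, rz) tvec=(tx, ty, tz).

rvec=(-0.6218, -0.1379, -0.0359) tvec=(0.0220, 0.0810, 0.6506)

Intrinsics K: fx=626.9, fy=824.6, cx=322.7, cy=248.7
Marker side s = 0.169 m; corners in marker frame (Z=0):
  M0 = (-0.0845, +0.0845, 0)
  M1 = (+0.0845, +0.0845, 0)
  M2 = (+0.0845, -0.0845, 0)
  M3 = (-0.0845, -0.0845, 0)
Detected image corners:
  c0 = (263.893314, 456.935759) px
  c1 = (437.135424, 450.732276) px
  c2 = (410.248825, 263.781130) px
  c3 = (260.697375, 262.691000) px
Planar DLT: solve 8×8 A·h = b for H (H[2,2]=1):
  H  [+1023.32464 -214.49258 +343.89184]
  H  [+63.40237 +808.83361 +351.35664]
  H  [+0.21451 -0.88854 +1.00000]
B = K⁻¹H; ‖b₁‖=1.537027, ‖b₂‖=1.537027; λ = 2/(‖b₁‖+‖b₂‖) = 0.650607, sign → tz>0 ⇒ λ=+0.650607
r₁ = λ·B[:,0] = (+0.99018,+0.00793,+0.13956); r₂ = λ·B[:,1] = (+0.07497,+0.81252,-0.57809)
r₃ = r₁×r₂ = (-0.11798,+0.58288,+0.80395); SVD([r₁ r₂ r₃]) → R = UVᵀ:
  R  [+0.99018 +0.07497 -0.11798]
  R  [+0.00793 +0.81252 +0.58288]
  R  [+0.13956 -0.57809 +0.80395]
t = (+0.02199, +0.08100, +0.65061) m
tr R = 2.606649; θ = arccos((tr R − 1)/2) = 0.637940 rad = 36.551°
axis k = ((R−Rᵀ)₃₂, (R−Rᵀ)₁₃, (R−Rᵀ)₂₁) / (2 sinθ) = (-0.974719, -0.216229, -0.056285)
rvec = θ·k = (-0.621812, -0.137941, -0.035907)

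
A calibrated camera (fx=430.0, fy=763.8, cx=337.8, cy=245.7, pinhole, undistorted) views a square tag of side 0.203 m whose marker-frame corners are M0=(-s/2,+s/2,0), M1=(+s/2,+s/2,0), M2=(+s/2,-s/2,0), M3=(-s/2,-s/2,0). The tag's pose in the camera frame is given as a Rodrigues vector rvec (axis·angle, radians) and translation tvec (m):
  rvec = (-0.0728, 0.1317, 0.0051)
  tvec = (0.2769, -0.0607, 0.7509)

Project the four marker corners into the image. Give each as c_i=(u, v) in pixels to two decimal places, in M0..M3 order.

Intrinsics K: fx=430.0, fy=763.8, cx=337.8, cy=245.7
Marker side s = 0.203 m; corners in marker frame (Z=0):
  M0 = (-0.1015, +0.1015, 0)
  M1 = (+0.1015, +0.1015, 0)
  M2 = (+0.1015, -0.1015, 0)
  M3 = (-0.1015, -0.1015, 0)
rvec = (-0.0728, 0.1317, 0.0051), |rvec| = θ = 0.15057 rad = 8.627°
Rodrigues: sinθ=0.15000, 1−cosθ=0.01131; R = I + sinθ·[k]× + (1−cosθ)·[k]×²:
    [+0.99133 -0.00987 +0.13102]
    [+0.00030 +0.99734 +0.07286]
    [-0.13139 -0.07219 +0.98870]
t = (0.2769, -0.0607, 0.7509) m
M0: Pc = R·M0+t = (+0.17528, +0.04050, +0.75691); u = 430.0·(+0.17528)/0.75691 + 337.8 = 437.3758, v = 763.8·(+0.04050)/0.75691 + 245.7 = 286.5689
M1: Pc = R·M1+t = (+0.37652, +0.04056, +0.73024); u = 430.0·(+0.37652)/0.73024 + 337.8 = 559.5131, v = 763.8·(+0.04056)/0.73024 + 245.7 = 288.1245
M2: Pc = R·M2+t = (+0.37852, -0.16190, +0.74489); u = 430.0·(+0.37852)/0.74489 + 337.8 = 556.3073, v = 763.8·(-0.16190)/0.74489 + 245.7 = 79.6901
M3: Pc = R·M3+t = (+0.17728, -0.16196, +0.77156); u = 430.0·(+0.17728)/0.77156 + 337.8 = 436.6006, v = 763.8·(-0.16196)/0.77156 + 245.7 = 85.3693

c0=(437.38, 286.57) c1=(559.51, 288.12) c2=(556.31, 79.69) c3=(436.60, 85.37)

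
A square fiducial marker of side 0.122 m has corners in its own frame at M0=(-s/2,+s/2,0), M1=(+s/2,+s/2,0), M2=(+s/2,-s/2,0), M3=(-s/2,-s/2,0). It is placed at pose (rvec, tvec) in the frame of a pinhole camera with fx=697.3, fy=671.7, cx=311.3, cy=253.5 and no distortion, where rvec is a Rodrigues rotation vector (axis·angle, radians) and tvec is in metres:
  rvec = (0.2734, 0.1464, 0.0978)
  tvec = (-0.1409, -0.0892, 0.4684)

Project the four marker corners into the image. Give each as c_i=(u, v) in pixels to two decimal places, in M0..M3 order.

c0=(20.59, 201.99) c1=(186.40, 220.18) c2=(191.55, 40.64) c3=(13.42, 27.35)

Intrinsics K: fx=697.3, fy=671.7, cx=311.3, cy=253.5
Marker side s = 0.122 m; corners in marker frame (Z=0):
  M0 = (-0.0610, +0.0610, 0)
  M1 = (+0.0610, +0.0610, 0)
  M2 = (+0.0610, -0.0610, 0)
  M3 = (-0.0610, -0.0610, 0)
rvec = (0.2734, 0.1464, 0.0978), |rvec| = θ = 0.32519 rad = 18.632°
Rodrigues: sinθ=0.31948, 1−cosθ=0.05241; R = I + sinθ·[k]× + (1−cosθ)·[k]×²:
    [+0.98464 -0.07625 +0.15709]
    [+0.11592 +0.95821 -0.26151]
    [-0.13058 +0.27570 +0.95233]
t = (-0.1409, -0.0892, 0.4684) m
M0: Pc = R·M0+t = (-0.20561, -0.03782, +0.49318); u = 697.3·(-0.20561)/0.49318 + 311.3 = 20.5873, v = 671.7·(-0.03782)/0.49318 + 253.5 = 201.9901
M1: Pc = R·M1+t = (-0.08549, -0.02368, +0.47725); u = 697.3·(-0.08549)/0.47725 + 311.3 = 186.3955, v = 671.7·(-0.02368)/0.47725 + 253.5 = 220.1753
M2: Pc = R·M2+t = (-0.07619, -0.14058, +0.44362); u = 697.3·(-0.07619)/0.44362 + 311.3 = 191.5469, v = 671.7·(-0.14058)/0.44362 + 253.5 = 40.6418
M3: Pc = R·M3+t = (-0.19631, -0.15472, +0.45955); u = 697.3·(-0.19631)/0.45955 + 311.3 = 13.4241, v = 671.7·(-0.15472)/0.45955 + 253.5 = 27.3493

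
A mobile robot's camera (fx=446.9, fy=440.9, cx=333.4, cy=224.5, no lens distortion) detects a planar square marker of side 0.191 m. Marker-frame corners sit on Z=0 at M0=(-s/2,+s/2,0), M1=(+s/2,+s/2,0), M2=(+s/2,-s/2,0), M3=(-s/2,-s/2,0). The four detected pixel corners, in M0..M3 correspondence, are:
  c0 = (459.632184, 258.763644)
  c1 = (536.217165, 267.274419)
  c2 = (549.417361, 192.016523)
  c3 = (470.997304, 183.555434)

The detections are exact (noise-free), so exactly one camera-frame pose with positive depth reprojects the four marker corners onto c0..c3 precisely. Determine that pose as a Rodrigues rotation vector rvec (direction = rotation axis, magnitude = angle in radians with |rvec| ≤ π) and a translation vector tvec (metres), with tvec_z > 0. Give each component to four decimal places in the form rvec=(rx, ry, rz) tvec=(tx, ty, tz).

Intrinsics K: fx=446.9, fy=440.9, cx=333.4, cy=224.5
Marker side s = 0.191 m; corners in marker frame (Z=0):
  M0 = (-0.0955, +0.0955, 0)
  M1 = (+0.0955, +0.0955, 0)
  M2 = (+0.0955, -0.0955, 0)
  M3 = (-0.0955, -0.0955, 0)
Detected image corners:
  c0 = (459.632184, 258.763644) px
  c1 = (536.217165, 267.274419) px
  c2 = (549.417361, 192.016523) px
  c3 = (470.997304, 183.555434) px
Planar DLT: solve 8×8 A·h = b for H (H[2,2]=1):
  H  [+397.07991 -3.18064 +503.93148]
  H  [+40.56836 +421.22044 +225.83114]
  H  [-0.01713 +0.12125 +1.00000]
B = K⁻¹H; ‖b₁‖=0.907077, ‖b₂‖=0.907077; λ = 2/(‖b₁‖+‖b₂‖) = 1.102442, sign → tz>0 ⇒ λ=+1.102442
r₁ = λ·B[:,0] = (+0.99363,+0.11106,-0.01889); r₂ = λ·B[:,1] = (-0.10757,+0.98517,+0.13367)
r₃ = r₁×r₂ = (+0.03345,-0.13079,+0.99085); SVD([r₁ r₂ r₃]) → R = UVᵀ:
  R  [+0.99363 -0.10757 +0.03345]
  R  [+0.11106 +0.98517 -0.13079]
  R  [-0.01889 +0.13367 +0.99085]
t = (+0.42068, +0.00333, +1.10244) m
tr R = 2.969650; θ = arccos((tr R − 1)/2) = 0.174433 rad = 9.994°
axis k = ((R−Rᵀ)₃₂, (R−Rᵀ)₁₃, (R−Rᵀ)₂₁) / (2 sinθ) = (+0.761921, +0.150805, +0.629868)
rvec = θ·k = (+0.132904, +0.026305, +0.109870)

rvec=(0.1329, 0.0263, 0.1099) tvec=(0.4207, 0.0033, 1.1024)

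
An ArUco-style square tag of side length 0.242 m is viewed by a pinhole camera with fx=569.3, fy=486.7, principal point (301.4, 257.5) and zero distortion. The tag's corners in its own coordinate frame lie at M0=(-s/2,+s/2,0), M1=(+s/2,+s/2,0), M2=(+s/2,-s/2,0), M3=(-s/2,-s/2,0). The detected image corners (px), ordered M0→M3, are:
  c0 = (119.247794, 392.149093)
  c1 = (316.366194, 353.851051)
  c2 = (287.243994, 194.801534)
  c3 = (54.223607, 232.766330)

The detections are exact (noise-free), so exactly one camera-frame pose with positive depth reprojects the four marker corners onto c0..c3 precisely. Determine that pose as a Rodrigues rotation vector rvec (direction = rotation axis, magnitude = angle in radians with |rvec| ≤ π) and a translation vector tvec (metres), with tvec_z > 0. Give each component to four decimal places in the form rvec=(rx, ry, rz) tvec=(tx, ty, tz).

Intrinsics K: fx=569.3, fy=486.7, cx=301.4, cy=257.5
Marker side s = 0.242 m; corners in marker frame (Z=0):
  M0 = (-0.1210, +0.1210, 0)
  M1 = (+0.1210, +0.1210, 0)
  M2 = (+0.1210, -0.1210, 0)
  M3 = (-0.1210, -0.1210, 0)
Detected image corners:
  c0 = (119.247794, 392.149093) px
  c1 = (316.366194, 353.851051) px
  c2 = (287.243994, 194.801534) px
  c3 = (54.223607, 232.766330) px
Planar DLT: solve 8×8 A·h = b for H (H[2,2]=1):
  H  [+914.94192 +320.01860 +198.28138]
  H  [-109.15584 +849.67852 +299.30720]
  H  [+0.16519 +0.65365 +1.00000]
B = K⁻¹H; ‖b₁‖=1.560081, ‖b₂‖=1.560081; λ = 2/(‖b₁‖+‖b₂‖) = 0.640992, sign → tz>0 ⇒ λ=+0.640992
r₁ = λ·B[:,0] = (+0.97410,-0.19978,+0.10589); r₂ = λ·B[:,1] = (+0.13850,+0.89737,+0.41898)
r₃ = r₁×r₂ = (-0.17873,-0.39347,+0.90180); SVD([r₁ r₂ r₃]) → R = UVᵀ:
  R  [+0.97410 +0.13850 -0.17873]
  R  [-0.19978 +0.89737 -0.39347]
  R  [+0.10589 +0.41898 +0.90180]
t = (-0.11610, +0.05506, +0.64099) m
tr R = 2.773271; θ = arccos((tr R − 1)/2) = 0.480778 rad = 27.547°
axis k = ((R−Rᵀ)₃₂, (R−Rᵀ)₁₃, (R−Rᵀ)₂₁) / (2 sinθ) = (+0.878380, -0.307711, -0.365736)
rvec = θ·k = (+0.422306, -0.147941, -0.175838)

rvec=(0.4223, -0.1479, -0.1758) tvec=(-0.1161, 0.0551, 0.6410)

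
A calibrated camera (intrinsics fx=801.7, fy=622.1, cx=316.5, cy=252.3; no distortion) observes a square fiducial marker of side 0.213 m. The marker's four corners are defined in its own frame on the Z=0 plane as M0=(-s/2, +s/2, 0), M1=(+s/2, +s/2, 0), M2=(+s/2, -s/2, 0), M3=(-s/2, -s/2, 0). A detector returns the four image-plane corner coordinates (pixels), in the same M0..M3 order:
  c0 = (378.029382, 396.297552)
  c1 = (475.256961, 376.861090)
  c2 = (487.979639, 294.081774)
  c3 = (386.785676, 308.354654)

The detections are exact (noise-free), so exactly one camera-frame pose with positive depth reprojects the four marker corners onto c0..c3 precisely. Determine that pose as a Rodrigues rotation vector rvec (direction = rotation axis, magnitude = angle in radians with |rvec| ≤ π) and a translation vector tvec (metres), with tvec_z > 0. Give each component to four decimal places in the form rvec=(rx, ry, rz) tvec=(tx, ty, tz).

rvec=(0.3230, -0.4941, -0.0359) tvec=(0.2049, 0.2081, 1.4026)

Intrinsics K: fx=801.7, fy=622.1, cx=316.5, cy=252.3
Marker side s = 0.213 m; corners in marker frame (Z=0):
  M0 = (-0.1065, +0.1065, 0)
  M1 = (+0.1065, +0.1065, 0)
  M2 = (+0.1065, -0.1065, 0)
  M3 = (-0.1065, -0.1065, 0)
Detected image corners:
  c0 = (378.029382, 396.297552) px
  c1 = (475.256961, 376.861090) px
  c2 = (487.979639, 294.081774) px
  c3 = (386.785676, 308.354654) px
Planar DLT: solve 8×8 A·h = b for H (H[2,2]=1):
  H  [+607.28679 +45.68405 +433.61844]
  H  [+33.40432 +477.09442 +344.61892]
  H  [+0.32807 +0.22321 +1.00000]
B = K⁻¹H; ‖b₁‖=0.712943, ‖b₂‖=0.712943; λ = 2/(‖b₁‖+‖b₂‖) = 1.402637, sign → tz>0 ⇒ λ=+1.402637
r₁ = λ·B[:,0] = (+0.88083,-0.11131,+0.46016); r₂ = λ·B[:,1] = (-0.04367,+0.94872,+0.31308)
r₃ = r₁×r₂ = (-0.47141,-0.29587,+0.83080); SVD([r₁ r₂ r₃]) → R = UVᵀ:
  R  [+0.88083 -0.04367 -0.47141]
  R  [-0.11131 +0.94872 -0.29587]
  R  [+0.46016 +0.31308 +0.83080]
t = (+0.20491, +0.20815, +1.40264) m
tr R = 2.660354; θ = arccos((tr R − 1)/2) = 0.591372 rad = 33.883°
axis k = ((R−Rᵀ)₃₂, (R−Rᵀ)₁₃, (R−Rᵀ)₂₁) / (2 sinθ) = (+0.546144, -0.835492, -0.060659)
rvec = θ·k = (+0.322974, -0.494086, -0.035872)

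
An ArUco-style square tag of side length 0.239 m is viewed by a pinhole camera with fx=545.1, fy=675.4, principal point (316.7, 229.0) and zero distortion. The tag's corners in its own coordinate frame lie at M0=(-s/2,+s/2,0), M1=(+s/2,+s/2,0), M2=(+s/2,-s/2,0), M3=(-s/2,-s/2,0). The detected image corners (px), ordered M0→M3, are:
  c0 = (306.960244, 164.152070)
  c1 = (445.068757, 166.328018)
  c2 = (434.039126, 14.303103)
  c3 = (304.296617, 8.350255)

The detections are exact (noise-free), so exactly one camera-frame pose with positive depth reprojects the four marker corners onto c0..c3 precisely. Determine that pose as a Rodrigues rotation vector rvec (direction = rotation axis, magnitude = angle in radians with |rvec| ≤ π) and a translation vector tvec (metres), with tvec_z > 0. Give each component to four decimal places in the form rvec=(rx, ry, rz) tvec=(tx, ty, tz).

Intrinsics K: fx=545.1, fy=675.4, cx=316.7, cy=229.0
Marker side s = 0.239 m; corners in marker frame (Z=0):
  M0 = (-0.1195, +0.1195, 0)
  M1 = (+0.1195, +0.1195, 0)
  M2 = (+0.1195, -0.1195, 0)
  M3 = (-0.1195, -0.1195, 0)
Detected image corners:
  c0 = (306.960244, 164.152070) px
  c1 = (445.068757, 166.328018) px
  c2 = (434.039126, 14.303103) px
  c3 = (304.296617, 8.350255) px
Planar DLT: solve 8×8 A·h = b for H (H[2,2]=1):
  H  [+600.68172 -70.59795 +373.35999]
  H  [+26.94477 +620.31547 +85.85477]
  H  [+0.10972 -0.26698 +1.00000]
B = K⁻¹H; ‖b₁‖=1.044002, ‖b₂‖=1.044002; λ = 2/(‖b₁‖+‖b₂‖) = 0.957852, sign → tz>0 ⇒ λ=+0.957852
r₁ = λ·B[:,0] = (+0.99446,+0.00258,+0.10510); r₂ = λ·B[:,1] = (+0.02452,+0.96644,-0.25573)
r₃ = r₁×r₂ = (-0.10223,+0.25689,+0.96102); SVD([r₁ r₂ r₃]) → R = UVᵀ:
  R  [+0.99446 +0.02452 -0.10223]
  R  [+0.00258 +0.96644 +0.25689]
  R  [+0.10510 -0.25573 +0.96102]
t = (+0.09956, -0.20301, +0.95785) m
tr R = 2.921915; θ = arccos((tr R − 1)/2) = 0.280354 rad = 16.063°
axis k = ((R−Rᵀ)₃₂, (R−Rᵀ)₁₃, (R−Rᵀ)₂₁) / (2 sinθ) = (-0.926316, -0.374656, -0.039652)
rvec = θ·k = (-0.259696, -0.105036, -0.011117)

rvec=(-0.2597, -0.1050, -0.0111) tvec=(0.0996, -0.2030, 0.9579)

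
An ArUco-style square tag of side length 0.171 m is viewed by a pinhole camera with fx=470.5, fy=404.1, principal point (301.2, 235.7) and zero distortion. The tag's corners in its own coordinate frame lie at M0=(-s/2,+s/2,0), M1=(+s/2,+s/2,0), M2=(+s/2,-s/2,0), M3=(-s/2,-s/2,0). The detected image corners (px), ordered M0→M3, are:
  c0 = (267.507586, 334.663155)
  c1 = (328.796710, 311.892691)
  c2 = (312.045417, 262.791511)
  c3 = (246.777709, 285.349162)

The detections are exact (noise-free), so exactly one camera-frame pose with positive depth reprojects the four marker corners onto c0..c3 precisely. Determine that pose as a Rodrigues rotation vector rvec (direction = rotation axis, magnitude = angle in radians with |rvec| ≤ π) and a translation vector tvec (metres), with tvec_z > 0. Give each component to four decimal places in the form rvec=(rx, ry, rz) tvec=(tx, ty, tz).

rvec=(0.3454, -0.2678, -0.3231) tvec=(-0.0291, 0.1838, 1.1699)

Intrinsics K: fx=470.5, fy=404.1, cx=301.2, cy=235.7
Marker side s = 0.171 m; corners in marker frame (Z=0):
  M0 = (-0.0855, +0.0855, 0)
  M1 = (+0.0855, +0.0855, 0)
  M2 = (+0.0855, -0.0855, 0)
  M3 = (-0.0855, -0.0855, 0)
Detected image corners:
  c0 = (267.507586, 334.663155) px
  c1 = (328.796710, 311.892691) px
  c2 = (312.045417, 262.791511) px
  c3 = (246.777709, 285.349162) px
Planar DLT: solve 8×8 A·h = b for H (H[2,2]=1):
  H  [+419.19563 +200.95607 +289.49912]
  H  [-81.39921 +382.42238 +299.17495]
  H  [+0.17128 +0.31696 +1.00000]
B = K⁻¹H; ‖b₁‖=0.854743, ‖b₂‖=0.854743; λ = 2/(‖b₁‖+‖b₂‖) = 1.169942, sign → tz>0 ⇒ λ=+1.169942
r₁ = λ·B[:,0] = (+0.91409,-0.35254,+0.20038); r₂ = λ·B[:,1] = (+0.26230,+0.89089,+0.37083)
r₃ = r₁×r₂ = (-0.30925,-0.28641,+0.90683); SVD([r₁ r₂ r₃]) → R = UVᵀ:
  R  [+0.91409 +0.26230 -0.30925]
  R  [-0.35254 +0.89089 -0.28641]
  R  [+0.20038 +0.37083 +0.90683]
t = (-0.02910, +0.18377, +1.16994) m
tr R = 2.711806; θ = arccos((tr R − 1)/2) = 0.543502 rad = 31.140°
axis k = ((R−Rᵀ)₃₂, (R−Rᵀ)₁₃, (R−Rᵀ)₂₁) / (2 sinθ) = (+0.635452, -0.492749, -0.594474)
rvec = θ·k = (+0.345369, -0.267810, -0.323098)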